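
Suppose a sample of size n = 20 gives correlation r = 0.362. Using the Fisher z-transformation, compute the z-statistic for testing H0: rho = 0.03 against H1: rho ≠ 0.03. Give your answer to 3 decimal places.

1.440

z_r = atanh(0.362) = 0.379186,  z_0 = atanh(0.03) = 0.030009
SE = 1/√(n−3) = 1/√17 = 0.242536
z = (z_r − z_0)/SE = (0.379186 − 0.030009) / 0.242536 = 0.349177 / 0.242536 = 1.440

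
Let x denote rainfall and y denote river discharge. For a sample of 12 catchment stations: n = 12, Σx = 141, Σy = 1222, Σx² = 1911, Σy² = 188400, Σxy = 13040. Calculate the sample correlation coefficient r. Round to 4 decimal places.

Numerator: nΣxy − (Σx)(Σy) = 12·13040 − (141)(1222) = -15822
Denominator: √[(nΣx²−(Σx)²)(nΣy²−(Σy)²)]
  nΣx²−(Σx)² = 12·1911 − 19881 = 3051;  nΣy²−(Σy)² = 12·188400 − 1493284 = 767516
  √(3051·767516) = √2341691316 = 48391.0252
r = -15822 / 48391.0252 = -0.3270

-0.3270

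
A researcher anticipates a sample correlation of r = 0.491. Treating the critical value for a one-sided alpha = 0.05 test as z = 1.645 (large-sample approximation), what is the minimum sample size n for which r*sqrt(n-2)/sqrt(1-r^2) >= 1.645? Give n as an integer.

Need r·√(n−2)/√(1−r²) ≥ 1.645
√(n−2) ≥ 1.645·√(1−0.241081) / 0.491 = 1.645·0.871160 / 0.491 = 2.9187
n−2 ≥ 8.5188  ⇒  n ≥ 10.5188
Smallest integer n = 11

11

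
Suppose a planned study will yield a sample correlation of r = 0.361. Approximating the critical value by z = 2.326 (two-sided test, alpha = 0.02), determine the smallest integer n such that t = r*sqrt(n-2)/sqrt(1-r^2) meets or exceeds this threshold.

Need r·√(n−2)/√(1−r²) ≥ 2.326
√(n−2) ≥ 2.326·√(1−0.130321) / 0.361 = 2.326·0.932566 / 0.361 = 6.0087
n−2 ≥ 36.1045  ⇒  n ≥ 38.1045
Smallest integer n = 39

39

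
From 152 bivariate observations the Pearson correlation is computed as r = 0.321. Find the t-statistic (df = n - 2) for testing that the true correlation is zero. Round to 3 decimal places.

4.151

t = r·√(n−2) / √(1−r²) with r = 0.321, n = 152
  = 0.321·√150 / √(1 − 0.103041)
  = 0.321·12.247449 / 0.947079
  = 3.931431 / 0.947079 = 4.151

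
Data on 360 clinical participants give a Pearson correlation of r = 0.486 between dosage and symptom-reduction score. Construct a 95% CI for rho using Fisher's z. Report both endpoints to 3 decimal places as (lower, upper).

Fisher z: z_r = atanh(r) = ½·ln((1+0.486)/(1−0.486)) = 0.530810
SE(z) = 1/√(n−3) = 1/√357 = 0.052926
95% ⇒ z* = 1.960; margin = 1.960·0.052926 = 0.103735
CI on z-scale: (0.427075, 0.634545)
Back-transform: tanh(0.427075) = 0.402874, tanh(0.634545) = 0.561174

(0.403, 0.561)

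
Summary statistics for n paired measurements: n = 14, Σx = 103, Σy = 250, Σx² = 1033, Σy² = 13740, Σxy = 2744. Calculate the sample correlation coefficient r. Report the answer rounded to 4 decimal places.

S_xy = nΣxy − ΣxΣy = 14·2744 − 103·250 = 38416 − 25750 = 12666
S_xx = nΣx² − (Σx)² = 14·1033 − 103² = 14462 − 10609 = 3853
S_yy = nΣy² − (Σy)² = 14·13740 − 250² = 192360 − 62500 = 129860
r = S_xy / √(S_xx·S_yy) = 12666 / √(3853·129860) = 12666 / √500350580 = 12666 / 22368.5176 = 0.5662

0.5662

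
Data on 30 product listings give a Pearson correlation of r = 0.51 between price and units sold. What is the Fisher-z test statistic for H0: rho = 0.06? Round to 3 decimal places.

2.612

Fisher z: atanh(0.51) = 0.562730, atanh(0.06) = 0.060072
z = (z_r − z_0)·√(n−3) = (0.562730 − 0.060072)·√27 = 0.502658 · 5.196152 = 2.612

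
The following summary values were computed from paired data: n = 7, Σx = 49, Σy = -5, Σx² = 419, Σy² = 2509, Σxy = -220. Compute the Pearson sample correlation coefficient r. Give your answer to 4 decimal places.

-0.4240

Numerator: nΣxy − (Σx)(Σy) = 7·(-220) − (49)(-5) = -1295
Denominator: √[(nΣx²−(Σx)²)(nΣy²−(Σy)²)]
  nΣx²−(Σx)² = 7·419 − 2401 = 532;  nΣy²−(Σy)² = 7·2509 − 25 = 17538
  √(532·17538) = √9330216 = 3054.5402
r = -1295 / 3054.5402 = -0.4240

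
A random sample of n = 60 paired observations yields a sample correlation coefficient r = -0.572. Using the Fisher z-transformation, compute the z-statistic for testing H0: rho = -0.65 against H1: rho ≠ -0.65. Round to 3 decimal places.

0.942

z_r = atanh(-0.572) = -0.650490,  z_0 = atanh(-0.65) = -0.775299
SE = 1/√(n−3) = 1/√57 = 0.132453
z = (z_r − z_0)/SE = (-0.650490 − (-0.775299)) / 0.132453 = 0.124809 / 0.132453 = 0.942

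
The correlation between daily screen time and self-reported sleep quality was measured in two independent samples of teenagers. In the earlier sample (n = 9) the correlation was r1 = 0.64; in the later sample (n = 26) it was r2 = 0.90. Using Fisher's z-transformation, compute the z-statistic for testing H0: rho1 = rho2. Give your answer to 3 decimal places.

-1.558

Fisher z-transforms: z1 = atanh(0.64) = 0.758174, z2 = atanh(0.90) = 1.472219; difference d = -0.714045
Var(d) = 1/6 + 1/23 = 0.1666667 + 0.0434783 = 0.2101450
z = d/√Var(d) = -0.714045 / √0.2101450 = -0.714045 / 0.458416 = -1.558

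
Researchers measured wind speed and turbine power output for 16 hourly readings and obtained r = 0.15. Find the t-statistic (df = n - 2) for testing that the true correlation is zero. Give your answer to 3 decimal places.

t = r·√(n−2) / √(1−r²) with r = 0.15, n = 16
  = 0.15·√14 / √(1 − 0.0225)
  = 0.15·3.741657 / 0.988686
  = 0.561249 / 0.988686 = 0.568

0.568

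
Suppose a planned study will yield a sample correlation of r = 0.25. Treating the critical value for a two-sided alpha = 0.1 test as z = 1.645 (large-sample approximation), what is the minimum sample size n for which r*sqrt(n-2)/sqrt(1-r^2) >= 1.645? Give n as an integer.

r√(n−2)/√(1−r²) ≥ 1.645  ⇔  n−2 ≥ (1.645)²·(1−r²)/r²
(1−r²)/r² = (1−0.0625)/0.0625 = 15.0000
n ≥ 2 + 2.706025·15.0000 = 2 + 40.5904 = 42.5904
⌈42.5904⌉ = 43

43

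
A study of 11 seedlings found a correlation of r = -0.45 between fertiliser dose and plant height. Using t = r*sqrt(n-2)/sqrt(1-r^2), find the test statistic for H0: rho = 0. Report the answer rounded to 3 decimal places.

t = r·√(n−2) / √(1−r²) with r = -0.45, n = 11
  = -0.45·√9 / √(1 − 0.2025)
  = -0.45·3.000000 / 0.893029
  = -1.350000 / 0.893029 = -1.512

-1.512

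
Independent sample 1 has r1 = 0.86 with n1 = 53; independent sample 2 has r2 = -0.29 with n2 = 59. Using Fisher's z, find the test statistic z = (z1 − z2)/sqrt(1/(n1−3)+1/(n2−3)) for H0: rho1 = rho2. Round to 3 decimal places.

8.182

Fisher z-transforms: z1 = atanh(0.86) = 1.293345, z2 = atanh(-0.29) = -0.298566; difference d = 1.591911
Var(d) = 1/50 + 1/56 = 0.0200000 + 0.0178571 = 0.0378571
z = d/√Var(d) = 1.591911 / √0.0378571 = 1.591911 / 0.194569 = 8.182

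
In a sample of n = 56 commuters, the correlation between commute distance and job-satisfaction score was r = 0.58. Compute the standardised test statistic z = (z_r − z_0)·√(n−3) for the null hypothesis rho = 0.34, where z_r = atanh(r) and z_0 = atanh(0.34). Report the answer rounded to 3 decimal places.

z_r = atanh(0.58) = 0.662463,  z_0 = atanh(0.34) = 0.354093
SE = 1/√(n−3) = 1/√53 = 0.137361
z = (z_r − z_0)/SE = (0.662463 − 0.354093) / 0.137361 = 0.308370 / 0.137361 = 2.245

2.245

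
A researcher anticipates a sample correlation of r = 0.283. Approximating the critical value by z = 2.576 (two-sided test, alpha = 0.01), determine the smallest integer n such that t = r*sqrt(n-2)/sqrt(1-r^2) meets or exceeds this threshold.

79

r√(n−2)/√(1−r²) ≥ 2.576  ⇔  n−2 ≥ (2.576)²·(1−r²)/r²
(1−r²)/r² = (1−0.080089)/0.080089 = 11.4861
n ≥ 2 + 6.635776·11.4861 = 2 + 76.2192 = 78.2192
⌈78.2192⌉ = 79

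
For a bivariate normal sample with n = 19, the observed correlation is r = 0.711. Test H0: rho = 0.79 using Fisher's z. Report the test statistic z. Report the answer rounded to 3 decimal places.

z_r = atanh(0.711) = 0.889203,  z_0 = atanh(0.79) = 1.071432
SE = 1/√(n−3) = 1/√16 = 0.250000
z = (z_r − z_0)/SE = (0.889203 − 1.071432) / 0.250000 = -0.182229 / 0.250000 = -0.729

-0.729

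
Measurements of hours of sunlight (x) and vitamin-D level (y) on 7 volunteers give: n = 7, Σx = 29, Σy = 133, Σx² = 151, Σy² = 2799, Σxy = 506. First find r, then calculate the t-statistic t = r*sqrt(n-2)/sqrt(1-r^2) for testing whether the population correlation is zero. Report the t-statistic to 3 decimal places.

-1.261

Numerator: nΣxy − (Σx)(Σy) = 7·506 − (29)(133) = -315
Denominator: √[(nΣx²−(Σx)²)(nΣy²−(Σy)²)]
  nΣx²−(Σx)² = 7·151 − 841 = 216;  nΣy²−(Σy)² = 7·2799 − 17689 = 1904
  √(216·1904) = √411264 = 641.2987
r = -315 / 641.2987 = -0.4912
t = r·√(n−2)/√(1−r²) = -0.4912·√5 / √(1−0.241277) = -1.098357 / 0.871047 = -1.261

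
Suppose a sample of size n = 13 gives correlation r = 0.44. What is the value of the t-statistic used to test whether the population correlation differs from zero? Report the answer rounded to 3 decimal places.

1 − r² = 1 − 0.1936 = 0.8064;  √(1−r²) = 0.897998
√(n−2) = √11 = 3.316625
t = r·√(n−2)/√(1−r²) = 0.44 · 3.316625 / 0.897998 = 1.625

1.625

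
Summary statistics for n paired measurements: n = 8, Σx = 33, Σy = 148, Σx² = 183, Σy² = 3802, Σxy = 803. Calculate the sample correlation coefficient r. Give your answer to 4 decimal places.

S_xy = nΣxy − ΣxΣy = 8·803 − 33·148 = 6424 − 4884 = 1540
S_xx = nΣx² − (Σx)² = 8·183 − 33² = 1464 − 1089 = 375
S_yy = nΣy² − (Σy)² = 8·3802 − 148² = 30416 − 21904 = 8512
r = S_xy / √(S_xx·S_yy) = 1540 / √(375·8512) = 1540 / √3192000 = 1540 / 1786.6169 = 0.8620

0.8620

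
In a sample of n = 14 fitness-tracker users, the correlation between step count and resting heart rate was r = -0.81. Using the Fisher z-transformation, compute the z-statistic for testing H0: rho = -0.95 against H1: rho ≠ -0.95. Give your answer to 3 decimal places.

Fisher z: atanh(-0.81) = -1.127029, atanh(-0.95) = -1.831781
z = (z_r − z_0)·√(n−3) = (-1.127029 − (-1.831781))·√11 = 0.704752 · 3.316625 = 2.337

2.337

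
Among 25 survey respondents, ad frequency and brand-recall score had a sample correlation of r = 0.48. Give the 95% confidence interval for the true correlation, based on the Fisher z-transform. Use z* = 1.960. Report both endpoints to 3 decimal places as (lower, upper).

(0.105, 0.736)

Fisher z: z_r = atanh(r) = ½·ln((1+0.48)/(1−0.48)) = 0.522984
SE(z) = 1/√(n−3) = 1/√22 = 0.213201
95% ⇒ z* = 1.960; margin = 1.960·0.213201 = 0.417874
CI on z-scale: (0.105110, 0.940858)
Back-transform: tanh(0.105110) = 0.104725, tanh(0.940858) = 0.735616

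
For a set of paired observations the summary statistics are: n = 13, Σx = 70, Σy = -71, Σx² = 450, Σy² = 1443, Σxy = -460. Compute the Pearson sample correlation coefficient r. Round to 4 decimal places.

S_xy = nΣxy − ΣxΣy = 13·(-460) − 70·(-71) = -5980 − (-4970) = -1010
S_xx = nΣx² − (Σx)² = 13·450 − 70² = 5850 − 4900 = 950
S_yy = nΣy² − (Σy)² = 13·1443 − (-71)² = 18759 − 5041 = 13718
r = S_xy / √(S_xx·S_yy) = -1010 / √(950·13718) = -1010 / √13032100 = -1010 / 3610.0000 = -0.2798

-0.2798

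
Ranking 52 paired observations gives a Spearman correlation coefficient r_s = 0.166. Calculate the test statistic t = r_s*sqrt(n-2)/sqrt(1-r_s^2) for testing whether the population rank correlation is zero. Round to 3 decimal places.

1.190

t = r_s·√(n−2) / √(1−r_s²) with r_s = 0.166, n = 52
  = 0.166·√50 / √(1 − 0.027556)
  = 0.166·7.071068 / 0.986126
  = 1.173797 / 0.986126 = 1.190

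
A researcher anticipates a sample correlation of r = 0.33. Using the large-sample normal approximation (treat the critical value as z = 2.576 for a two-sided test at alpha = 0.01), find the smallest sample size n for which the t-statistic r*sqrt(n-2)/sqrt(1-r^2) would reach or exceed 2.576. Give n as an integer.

57

r√(n−2)/√(1−r²) ≥ 2.576  ⇔  n−2 ≥ (2.576)²·(1−r²)/r²
(1−r²)/r² = (1−0.1089)/0.1089 = 8.1827
n ≥ 2 + 6.635776·8.1827 = 2 + 54.2986 = 56.2986
⌈56.2986⌉ = 57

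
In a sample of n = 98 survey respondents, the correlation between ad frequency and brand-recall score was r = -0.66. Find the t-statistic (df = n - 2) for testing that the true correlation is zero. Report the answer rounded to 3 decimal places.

t = r·√(n−2) / √(1−r²) with r = -0.66, n = 98
  = -0.66·√96 / √(1 − 0.4356)
  = -0.66·9.797959 / 0.751266
  = -6.466653 / 0.751266 = -8.608

-8.608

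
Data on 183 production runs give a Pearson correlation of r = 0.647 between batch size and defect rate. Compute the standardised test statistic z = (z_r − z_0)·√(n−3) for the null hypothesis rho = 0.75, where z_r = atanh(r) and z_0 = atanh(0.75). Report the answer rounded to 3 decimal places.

-2.721

Fisher z: atanh(0.647) = 0.770121, atanh(0.75) = 0.972955
z = (z_r − z_0)·√(n−3) = (0.770121 − 0.972955)·√180 = -0.202834 · 13.416408 = -2.721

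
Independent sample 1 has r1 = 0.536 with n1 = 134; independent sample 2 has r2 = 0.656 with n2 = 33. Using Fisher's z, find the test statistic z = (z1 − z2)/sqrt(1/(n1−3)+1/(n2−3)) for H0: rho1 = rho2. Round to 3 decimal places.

-0.925

Fisher z-transforms: z1 = atanh(0.536) = 0.598526, z2 = atanh(0.656) = 0.785759; difference d = -0.187233
Var(d) = 1/131 + 1/30 = 0.0076336 + 0.0333333 = 0.0409669
z = d/√Var(d) = -0.187233 / √0.0409669 = -0.187233 / 0.202403 = -0.925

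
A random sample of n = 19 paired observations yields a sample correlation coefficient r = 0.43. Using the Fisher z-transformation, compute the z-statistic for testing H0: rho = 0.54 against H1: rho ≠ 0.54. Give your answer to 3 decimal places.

Fisher z: atanh(0.43) = 0.459897, atanh(0.54) = 0.604156
z = (z_r − z_0)·√(n−3) = (0.459897 − 0.604156)·√16 = -0.144259 · 4.000000 = -0.577

-0.577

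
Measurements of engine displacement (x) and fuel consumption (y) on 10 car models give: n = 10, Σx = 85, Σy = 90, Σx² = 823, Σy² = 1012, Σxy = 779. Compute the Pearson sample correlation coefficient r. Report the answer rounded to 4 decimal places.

0.0983

S_xy = nΣxy − ΣxΣy = 10·779 − 85·90 = 7790 − 7650 = 140
S_xx = nΣx² − (Σx)² = 10·823 − 85² = 8230 − 7225 = 1005
S_yy = nΣy² − (Σy)² = 10·1012 − 90² = 10120 − 8100 = 2020
r = S_xy / √(S_xx·S_yy) = 140 / √(1005·2020) = 140 / √2030100 = 140 / 1424.8158 = 0.0983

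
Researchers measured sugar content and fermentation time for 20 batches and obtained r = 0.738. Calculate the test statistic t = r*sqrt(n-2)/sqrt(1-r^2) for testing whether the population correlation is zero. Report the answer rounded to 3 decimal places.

t = r·√(n−2) / √(1−r²) with r = 0.738, n = 20
  = 0.738·√18 / √(1 − 0.544644)
  = 0.738·4.242641 / 0.674801
  = 3.131069 / 0.674801 = 4.640

4.640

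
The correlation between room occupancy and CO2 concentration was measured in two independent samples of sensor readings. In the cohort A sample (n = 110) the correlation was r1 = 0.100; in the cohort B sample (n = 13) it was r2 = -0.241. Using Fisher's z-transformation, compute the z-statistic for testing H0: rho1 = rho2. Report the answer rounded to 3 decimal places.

z1 = atanh(0.100) = 0.100335,  z2 = atanh(-0.241) = -0.245836
SE = √(1/(n1−3) + 1/(n2−3)) = √(1/107 + 1/10) = √(0.0093458 + 0.1000000) = √0.1093458 = 0.330675
z = (z1 − z2)/SE = (0.100335 − (-0.245836)) / 0.330675 = 0.346171 / 0.330675 = 1.047

1.047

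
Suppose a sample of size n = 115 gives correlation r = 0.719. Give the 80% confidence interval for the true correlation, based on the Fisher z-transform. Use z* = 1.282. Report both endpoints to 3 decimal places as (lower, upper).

(0.655, 0.773)

z_r = atanh(0.719) = 0.905572;  SE = 1/√(n−3) = 1/√112 = 0.094491
z-limits: 0.905572 ± 1.282·0.094491 = 0.905572 ± 0.121137 = [0.784435, 1.026709]
ρ-limits: (tanh 0.784435, tanh 1.026709) = (0.655, 0.773)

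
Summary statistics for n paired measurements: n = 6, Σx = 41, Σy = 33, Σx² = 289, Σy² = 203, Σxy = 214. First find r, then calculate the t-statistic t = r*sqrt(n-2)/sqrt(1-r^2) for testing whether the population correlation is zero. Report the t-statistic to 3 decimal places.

S_xy = nΣxy − ΣxΣy = 6·214 − 41·33 = 1284 − 1353 = -69
S_xx = nΣx² − (Σx)² = 6·289 − 41² = 1734 − 1681 = 53
S_yy = nΣy² − (Σy)² = 6·203 − 33² = 1218 − 1089 = 129
r = S_xy / √(S_xx·S_yy) = -69 / √(53·129) = -69 / √6837 = -69 / 82.6862 = -0.8345
t = r·√(n−2)/√(1−r²) = -0.8345·√4 / √(1−0.696390) = -1.669000 / 0.551008 = -3.029

-3.029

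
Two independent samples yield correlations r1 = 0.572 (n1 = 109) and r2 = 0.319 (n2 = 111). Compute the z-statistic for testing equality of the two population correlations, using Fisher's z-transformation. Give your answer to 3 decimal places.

2.340

z1 = atanh(0.572) = 0.650490,  z2 = atanh(0.319) = 0.330533
SE = √(1/(n1−3) + 1/(n2−3)) = √(1/106 + 1/108) = √(0.0094340 + 0.0092593) = √0.0186933 = 0.136723
z = (z1 − z2)/SE = (0.650490 − 0.330533) / 0.136723 = 0.319957 / 0.136723 = 2.340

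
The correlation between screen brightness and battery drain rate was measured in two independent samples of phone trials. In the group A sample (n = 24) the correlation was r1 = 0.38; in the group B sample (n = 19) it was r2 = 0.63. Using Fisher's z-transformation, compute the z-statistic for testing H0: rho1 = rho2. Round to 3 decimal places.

Fisher z-transforms: z1 = atanh(0.38) = 0.400060, z2 = atanh(0.63) = 0.741416; difference d = -0.341356
Var(d) = 1/21 + 1/16 = 0.0476190 + 0.0625000 = 0.1101190
z = d/√Var(d) = -0.341356 / √0.1101190 = -0.341356 / 0.331842 = -1.029

-1.029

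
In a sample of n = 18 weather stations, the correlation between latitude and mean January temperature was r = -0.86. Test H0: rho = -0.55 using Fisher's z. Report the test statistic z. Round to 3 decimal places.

-2.614

z_r = atanh(-0.86) = -1.293345,  z_0 = atanh(-0.55) = -0.618381
SE = 1/√(n−3) = 1/√15 = 0.258199
z = (z_r − z_0)/SE = (-1.293345 − (-0.618381)) / 0.258199 = -0.674964 / 0.258199 = -2.614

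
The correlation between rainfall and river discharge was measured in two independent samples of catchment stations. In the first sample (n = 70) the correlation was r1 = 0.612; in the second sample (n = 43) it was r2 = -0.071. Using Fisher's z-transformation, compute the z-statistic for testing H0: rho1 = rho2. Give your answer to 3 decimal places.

3.920

z1 = atanh(0.612) = 0.712113,  z2 = atanh(-0.071) = -0.071120
SE = √(1/(n1−3) + 1/(n2−3)) = √(1/67 + 1/40) = √(0.0149254 + 0.0250000) = √0.0399254 = 0.199813
z = (z1 − z2)/SE = (0.712113 − (-0.071120)) / 0.199813 = 0.783233 / 0.199813 = 3.920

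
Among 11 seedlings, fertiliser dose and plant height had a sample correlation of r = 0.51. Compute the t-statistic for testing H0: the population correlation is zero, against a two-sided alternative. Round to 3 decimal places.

1 − r² = 1 − 0.2601 = 0.7399;  √(1−r²) = 0.860174
√(n−2) = √9 = 3.000000
t = r·√(n−2)/√(1−r²) = 0.51 · 3.000000 / 0.860174 = 1.779

1.779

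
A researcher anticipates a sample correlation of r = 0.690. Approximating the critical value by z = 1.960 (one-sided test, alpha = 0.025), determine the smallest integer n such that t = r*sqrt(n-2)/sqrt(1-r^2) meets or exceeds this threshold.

Need r·√(n−2)/√(1−r²) ≥ 1.960
√(n−2) ≥ 1.960·√(1−0.476100) / 0.690 = 1.960·0.723809 / 0.690 = 2.0560
n−2 ≥ 4.2271  ⇒  n ≥ 6.2271
Smallest integer n = 7

7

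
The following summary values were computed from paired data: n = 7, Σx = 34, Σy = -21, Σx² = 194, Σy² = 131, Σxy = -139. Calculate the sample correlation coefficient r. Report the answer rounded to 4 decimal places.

-0.8353

S_xy = nΣxy − ΣxΣy = 7·(-139) − 34·(-21) = -973 − (-714) = -259
S_xx = nΣx² − (Σx)² = 7·194 − 34² = 1358 − 1156 = 202
S_yy = nΣy² − (Σy)² = 7·131 − (-21)² = 917 − 441 = 476
r = S_xy / √(S_xx·S_yy) = -259 / √(202·476) = -259 / √96152 = -259 / 310.0839 = -0.8353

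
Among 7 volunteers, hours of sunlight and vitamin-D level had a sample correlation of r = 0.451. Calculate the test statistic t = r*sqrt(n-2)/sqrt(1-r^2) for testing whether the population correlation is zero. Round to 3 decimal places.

1.130

1 − r² = 1 − 0.203401 = 0.796599;  √(1−r²) = 0.892524
√(n−2) = √5 = 2.236068
t = r·√(n−2)/√(1−r²) = 0.451 · 2.236068 / 0.892524 = 1.130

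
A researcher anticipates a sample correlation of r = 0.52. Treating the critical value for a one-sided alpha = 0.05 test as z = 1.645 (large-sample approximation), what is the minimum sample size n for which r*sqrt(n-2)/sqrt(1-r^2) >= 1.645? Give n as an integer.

10

Need r·√(n−2)/√(1−r²) ≥ 1.645
√(n−2) ≥ 1.645·√(1−0.2704) / 0.52 = 1.645·0.854166 / 0.52 = 2.7021
n−2 ≥ 7.3013  ⇒  n ≥ 9.3013
Smallest integer n = 10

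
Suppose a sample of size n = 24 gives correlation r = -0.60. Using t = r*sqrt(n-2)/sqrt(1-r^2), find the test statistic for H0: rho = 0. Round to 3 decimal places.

-3.518

1 − r² = 1 − 0.3600 = 0.6400;  √(1−r²) = 0.800000
√(n−2) = √22 = 4.690416
t = r·√(n−2)/√(1−r²) = -0.60 · 4.690416 / 0.800000 = -3.518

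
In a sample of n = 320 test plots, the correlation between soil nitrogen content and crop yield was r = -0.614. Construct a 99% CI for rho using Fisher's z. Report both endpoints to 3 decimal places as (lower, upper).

z_r = atanh(-0.614) = -0.715317;  SE = 1/√(n−3) = 1/√317 = 0.056166
z-limits: -0.715317 ± 2.576·0.056166 = -0.715317 ± 0.144684 = [-0.860001, -0.570633]
ρ-limits: (tanh -0.860001, tanh -0.570633) = (-0.696, -0.516)

(-0.696, -0.516)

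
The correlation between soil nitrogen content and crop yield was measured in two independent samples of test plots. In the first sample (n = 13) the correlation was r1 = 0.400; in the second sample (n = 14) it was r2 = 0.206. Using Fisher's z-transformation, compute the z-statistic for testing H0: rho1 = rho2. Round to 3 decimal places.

Fisher z-transforms: z1 = atanh(0.400) = 0.423649, z2 = atanh(0.206) = 0.208990; difference d = 0.214659
Var(d) = 1/10 + 1/11 = 0.1000000 + 0.0909091 = 0.1909091
z = d/√Var(d) = 0.214659 / √0.1909091 = 0.214659 / 0.436931 = 0.491

0.491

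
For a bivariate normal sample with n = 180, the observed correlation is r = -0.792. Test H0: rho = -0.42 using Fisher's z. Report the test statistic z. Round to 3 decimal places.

z_r = atanh(-0.792) = -1.076775,  z_0 = atanh(-0.42) = -0.447692
SE = 1/√(n−3) = 1/√177 = 0.075165
z = (z_r − z_0)/SE = (-1.076775 − (-0.447692)) / 0.075165 = -0.629083 / 0.075165 = -8.369

-8.369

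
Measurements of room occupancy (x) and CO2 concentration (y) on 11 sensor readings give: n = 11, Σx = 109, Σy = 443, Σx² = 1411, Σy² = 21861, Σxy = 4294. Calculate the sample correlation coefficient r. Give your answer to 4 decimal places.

-0.0830

S_xy = nΣxy − ΣxΣy = 11·4294 − 109·443 = 47234 − 48287 = -1053
S_xx = nΣx² − (Σx)² = 11·1411 − 109² = 15521 − 11881 = 3640
S_yy = nΣy² − (Σy)² = 11·21861 − 443² = 240471 − 196249 = 44222
r = S_xy / √(S_xx·S_yy) = -1053 / √(3640·44222) = -1053 / √160968080 = -1053 / 12687.3197 = -0.0830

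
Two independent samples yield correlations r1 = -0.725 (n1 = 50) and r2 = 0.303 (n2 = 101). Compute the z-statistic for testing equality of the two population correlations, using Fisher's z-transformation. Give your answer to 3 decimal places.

z1 = atanh(-0.725) = -0.918106,  z2 = atanh(0.303) = 0.312820
SE = √(1/(n1−3) + 1/(n2−3)) = √(1/47 + 1/98) = √(0.0212766 + 0.0102041) = √0.0314807 = 0.177428
z = (z1 − z2)/SE = (-0.918106 − 0.312820) / 0.177428 = -1.230926 / 0.177428 = -6.938

-6.938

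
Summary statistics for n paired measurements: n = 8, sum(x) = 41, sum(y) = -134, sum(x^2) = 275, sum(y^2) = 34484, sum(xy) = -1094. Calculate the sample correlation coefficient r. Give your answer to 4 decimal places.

-0.2816

Numerator: nΣxy − (Σx)(Σy) = 8·(-1094) − (41)(-134) = -3258
Denominator: √[(nΣx²−(Σx)²)(nΣy²−(Σy)²)]
  nΣx²−(Σx)² = 8·275 − 1681 = 519;  nΣy²−(Σy)² = 8·34484 − 17956 = 257916
  √(519·257916) = √133858404 = 11569.7193
r = -3258 / 11569.7193 = -0.2816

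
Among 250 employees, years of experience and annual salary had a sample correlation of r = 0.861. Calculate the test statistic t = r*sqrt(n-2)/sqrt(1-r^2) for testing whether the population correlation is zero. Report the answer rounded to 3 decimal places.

t = r·√(n−2) / √(1−r²) with r = 0.861, n = 250
  = 0.861·√248 / √(1 − 0.741321)
  = 0.861·15.748016 / 0.508605
  = 13.559042 / 0.508605 = 26.659

26.659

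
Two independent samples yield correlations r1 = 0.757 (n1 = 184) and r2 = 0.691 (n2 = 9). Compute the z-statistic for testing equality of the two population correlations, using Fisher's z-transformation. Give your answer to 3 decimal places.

z1 = atanh(0.757) = 0.989151,  z2 = atanh(0.691) = 0.849867
SE = √(1/(n1−3) + 1/(n2−3)) = √(1/181 + 1/6) = √(0.0055249 + 0.1666667) = √0.1721916 = 0.414960
z = (z1 − z2)/SE = (0.989151 − 0.849867) / 0.414960 = 0.139284 / 0.414960 = 0.336

0.336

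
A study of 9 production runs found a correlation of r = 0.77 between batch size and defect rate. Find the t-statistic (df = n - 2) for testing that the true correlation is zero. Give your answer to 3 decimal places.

3.193

1 − r² = 1 − 0.5929 = 0.4071;  √(1−r²) = 0.638044
√(n−2) = √7 = 2.645751
t = r·√(n−2)/√(1−r²) = 0.77 · 2.645751 / 0.638044 = 3.193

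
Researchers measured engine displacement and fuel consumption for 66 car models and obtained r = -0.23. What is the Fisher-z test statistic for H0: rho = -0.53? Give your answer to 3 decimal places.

Fisher z: atanh(-0.23) = -0.234189, atanh(-0.53) = -0.590145
z = (z_r − z_0)·√(n−3) = (-0.234189 − (-0.590145))·√63 = 0.355956 · 7.937254 = 2.825

2.825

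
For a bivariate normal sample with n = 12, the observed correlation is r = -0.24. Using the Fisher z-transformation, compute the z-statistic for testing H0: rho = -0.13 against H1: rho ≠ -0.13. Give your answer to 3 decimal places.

z_r = atanh(-0.24) = -0.244774,  z_0 = atanh(-0.13) = -0.130740
SE = 1/√(n−3) = 1/√9 = 0.333333
z = (z_r − z_0)/SE = (-0.244774 − (-0.130740)) / 0.333333 = -0.114034 / 0.333333 = -0.342

-0.342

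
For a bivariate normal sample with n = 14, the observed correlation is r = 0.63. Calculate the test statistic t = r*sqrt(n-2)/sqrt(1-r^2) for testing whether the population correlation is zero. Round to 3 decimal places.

1 − r² = 1 − 0.3969 = 0.6031;  √(1−r²) = 0.776595
√(n−2) = √12 = 3.464102
t = r·√(n−2)/√(1−r²) = 0.63 · 3.464102 / 0.776595 = 2.810

2.810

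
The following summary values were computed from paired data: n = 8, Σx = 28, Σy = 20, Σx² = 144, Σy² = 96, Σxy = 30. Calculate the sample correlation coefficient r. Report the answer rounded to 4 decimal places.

-0.8696

S_xy = nΣxy − ΣxΣy = 8·30 − 28·20 = 240 − 560 = -320
S_xx = nΣx² − (Σx)² = 8·144 − 28² = 1152 − 784 = 368
S_yy = nΣy² − (Σy)² = 8·96 − 20² = 768 − 400 = 368
r = S_xy / √(S_xx·S_yy) = -320 / √(368·368) = -320 / √135424 = -320 / 368.0000 = -0.8696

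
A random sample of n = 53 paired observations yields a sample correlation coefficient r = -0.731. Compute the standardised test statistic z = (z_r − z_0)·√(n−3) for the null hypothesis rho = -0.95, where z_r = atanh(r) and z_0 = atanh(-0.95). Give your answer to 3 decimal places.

z_r = atanh(-0.731) = -0.930872,  z_0 = atanh(-0.95) = -1.831781
SE = 1/√(n−3) = 1/√50 = 0.141421
z = (z_r − z_0)/SE = (-0.930872 − (-1.831781)) / 0.141421 = 0.900909 / 0.141421 = 6.370

6.370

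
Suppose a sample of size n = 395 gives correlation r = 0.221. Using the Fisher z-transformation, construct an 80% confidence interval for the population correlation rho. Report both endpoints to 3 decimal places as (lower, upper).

z_r = atanh(0.221) = 0.224707;  SE = 1/√(n−3) = 1/√392 = 0.050508
z-limits: 0.224707 ± 1.282·0.050508 = 0.224707 ± 0.064751 = [0.159956, 0.289458]
ρ-limits: (tanh 0.159956, tanh 0.289458) = (0.159, 0.282)

(0.159, 0.282)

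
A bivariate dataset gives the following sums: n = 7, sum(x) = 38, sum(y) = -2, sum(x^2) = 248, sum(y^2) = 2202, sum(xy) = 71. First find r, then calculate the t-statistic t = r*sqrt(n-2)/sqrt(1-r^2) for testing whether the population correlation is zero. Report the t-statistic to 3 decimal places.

S_xy = nΣxy − ΣxΣy = 7·71 − 38·(-2) = 497 − (-76) = 573
S_xx = nΣx² − (Σx)² = 7·248 − 38² = 1736 − 1444 = 292
S_yy = nΣy² − (Σy)² = 7·2202 − (-2)² = 15414 − 4 = 15410
r = S_xy / √(S_xx·S_yy) = 573 / √(292·15410) = 573 / √4499720 = 573 / 2121.2543 = 0.2701
t = r·√(n−2)/√(1−r²) = 0.2701·√5 / √(1−0.072954) = 0.603962 / 0.962832 = 0.627

0.627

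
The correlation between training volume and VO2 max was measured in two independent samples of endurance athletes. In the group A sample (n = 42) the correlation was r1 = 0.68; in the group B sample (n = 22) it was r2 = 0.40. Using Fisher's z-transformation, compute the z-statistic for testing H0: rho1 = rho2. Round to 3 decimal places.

z1 = atanh(0.68) = 0.829114,  z2 = atanh(0.40) = 0.423649
SE = √(1/(n1−3) + 1/(n2−3)) = √(1/39 + 1/19) = √(0.0256410 + 0.0526316) = √0.0782726 = 0.279772
z = (z1 − z2)/SE = (0.829114 − 0.423649) / 0.279772 = 0.405465 / 0.279772 = 1.449

1.449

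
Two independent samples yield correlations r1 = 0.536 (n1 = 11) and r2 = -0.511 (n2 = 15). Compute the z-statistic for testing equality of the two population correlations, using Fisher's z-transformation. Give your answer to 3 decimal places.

z1 = atanh(0.536) = 0.598526,  z2 = atanh(-0.511) = -0.564082
SE = √(1/(n1−3) + 1/(n2−3)) = √(1/8 + 1/12) = √(0.1250000 + 0.0833333) = √0.2083333 = 0.456435
z = (z1 − z2)/SE = (0.598526 − (-0.564082)) / 0.456435 = 1.162608 / 0.456435 = 2.547

2.547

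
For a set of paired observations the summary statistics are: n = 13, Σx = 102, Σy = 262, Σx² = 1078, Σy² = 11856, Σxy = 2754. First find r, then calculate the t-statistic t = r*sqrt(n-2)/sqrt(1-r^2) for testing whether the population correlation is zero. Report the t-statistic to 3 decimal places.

Numerator: nΣxy − (Σx)(Σy) = 13·2754 − (102)(262) = 9078
Denominator: √[(nΣx²−(Σx)²)(nΣy²−(Σy)²)]
  nΣx²−(Σx)² = 13·1078 − 10404 = 3610;  nΣy²−(Σy)² = 13·11856 − 68644 = 85484
  √(3610·85484) = √308597240 = 17566.9360
r = 9078 / 17566.9360 = 0.5168
t = r·√(n−2)/√(1−r²) = 0.5168·√11 / √(1−0.267082) = 1.714032 / 0.856106 = 2.002

2.002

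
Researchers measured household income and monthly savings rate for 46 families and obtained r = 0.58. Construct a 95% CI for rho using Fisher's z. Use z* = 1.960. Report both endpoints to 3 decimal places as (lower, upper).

Fisher z: z_r = atanh(r) = ½·ln((1+0.58)/(1−0.58)) = 0.662463
SE(z) = 1/√(n−3) = 1/√43 = 0.152499
95% ⇒ z* = 1.960; margin = 1.960·0.152499 = 0.298898
CI on z-scale: (0.363565, 0.961361)
Back-transform: tanh(0.363565) = 0.348350, tanh(0.961361) = 0.744883

(0.348, 0.745)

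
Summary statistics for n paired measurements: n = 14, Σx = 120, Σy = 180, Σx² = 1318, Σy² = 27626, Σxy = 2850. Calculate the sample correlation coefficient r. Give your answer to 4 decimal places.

Numerator: nΣxy − (Σx)(Σy) = 14·2850 − (120)(180) = 18300
Denominator: √[(nΣx²−(Σx)²)(nΣy²−(Σy)²)]
  nΣx²−(Σx)² = 14·1318 − 14400 = 4052;  nΣy²−(Σy)² = 14·27626 − 32400 = 354364
  √(4052·354364) = √1435882928 = 37893.0459
r = 18300 / 37893.0459 = 0.4829

0.4829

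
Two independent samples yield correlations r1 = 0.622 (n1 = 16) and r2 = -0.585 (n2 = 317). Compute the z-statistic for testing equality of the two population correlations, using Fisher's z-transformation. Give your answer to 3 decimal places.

4.940

Fisher z-transforms: z1 = atanh(0.622) = 0.728261, z2 = atanh(-0.585) = -0.670031; difference d = 1.398292
Var(d) = 1/13 + 1/314 = 0.0769231 + 0.0031847 = 0.0801078
z = d/√Var(d) = 1.398292 / √0.0801078 = 1.398292 / 0.283033 = 4.940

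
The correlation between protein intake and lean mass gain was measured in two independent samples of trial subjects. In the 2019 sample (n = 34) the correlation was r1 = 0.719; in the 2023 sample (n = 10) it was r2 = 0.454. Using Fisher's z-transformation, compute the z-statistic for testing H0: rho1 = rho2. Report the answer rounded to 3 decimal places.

z1 = atanh(0.719) = 0.905572,  z2 = atanh(0.454) = 0.489727
SE = √(1/(n1−3) + 1/(n2−3)) = √(1/31 + 1/7) = √(0.0322581 + 0.1428571) = √0.1751152 = 0.418468
z = (z1 − z2)/SE = (0.905572 − 0.489727) / 0.418468 = 0.415845 / 0.418468 = 0.994

0.994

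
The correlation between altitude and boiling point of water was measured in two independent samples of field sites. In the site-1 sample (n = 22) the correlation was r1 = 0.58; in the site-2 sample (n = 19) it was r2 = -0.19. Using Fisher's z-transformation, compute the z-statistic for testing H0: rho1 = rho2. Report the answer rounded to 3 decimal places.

2.519

z1 = atanh(0.58) = 0.662463,  z2 = atanh(-0.19) = -0.192337
SE = √(1/(n1−3) + 1/(n2−3)) = √(1/19 + 1/16) = √(0.0526316 + 0.0625000) = √0.1151316 = 0.339310
z = (z1 − z2)/SE = (0.662463 − (-0.192337)) / 0.339310 = 0.854800 / 0.339310 = 2.519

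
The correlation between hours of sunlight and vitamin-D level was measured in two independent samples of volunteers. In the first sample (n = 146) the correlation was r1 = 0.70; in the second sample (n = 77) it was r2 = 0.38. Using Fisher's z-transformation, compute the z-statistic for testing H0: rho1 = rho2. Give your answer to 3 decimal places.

Fisher z-transforms: z1 = atanh(0.70) = 0.867301, z2 = atanh(0.38) = 0.400060; difference d = 0.467241
Var(d) = 1/143 + 1/74 = 0.0069930 + 0.0135135 = 0.0205065
z = d/√Var(d) = 0.467241 / √0.0205065 = 0.467241 / 0.143201 = 3.263

3.263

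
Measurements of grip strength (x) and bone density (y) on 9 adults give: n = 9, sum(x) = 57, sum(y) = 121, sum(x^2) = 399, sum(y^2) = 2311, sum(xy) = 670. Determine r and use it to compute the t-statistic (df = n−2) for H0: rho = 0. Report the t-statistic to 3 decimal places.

-1.971

Numerator: nΣxy − (Σx)(Σy) = 9·670 − (57)(121) = -867
Denominator: √[(nΣx²−(Σx)²)(nΣy²−(Σy)²)]
  nΣx²−(Σx)² = 9·399 − 3249 = 342;  nΣy²−(Σy)² = 9·2311 − 14641 = 6158
  √(342·6158) = √2106036 = 1451.2188
r = -867 / 1451.2188 = -0.5974
t = r·√(n−2)/√(1−r²) = -0.5974·√7 / √(1−0.356887) = -1.580572 / 0.801943 = -1.971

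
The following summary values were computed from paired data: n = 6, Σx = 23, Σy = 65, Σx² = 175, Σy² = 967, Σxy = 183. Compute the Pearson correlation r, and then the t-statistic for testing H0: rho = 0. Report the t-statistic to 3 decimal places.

-0.974

Numerator: nΣxy − (Σx)(Σy) = 6·183 − (23)(65) = -397
Denominator: √[(nΣx²−(Σx)²)(nΣy²−(Σy)²)]
  nΣx²−(Σx)² = 6·175 − 529 = 521;  nΣy²−(Σy)² = 6·967 − 4225 = 1577
  √(521·1577) = √821617 = 906.4309
r = -397 / 906.4309 = -0.4380
t = r·√(n−2)/√(1−r²) = -0.4380·√4 / √(1−0.191844) = -0.876000 / 0.898975 = -0.974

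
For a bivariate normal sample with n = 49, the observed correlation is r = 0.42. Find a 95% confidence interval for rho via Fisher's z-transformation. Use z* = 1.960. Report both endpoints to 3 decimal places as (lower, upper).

z_r = atanh(0.42) = 0.447692;  SE = 1/√(n−3) = 1/√46 = 0.147442
z-limits: 0.447692 ± 1.960·0.147442 = 0.447692 ± 0.288986 = [0.158706, 0.736678]
ρ-limits: (tanh 0.158706, tanh 0.736678) = (0.157, 0.627)

(0.157, 0.627)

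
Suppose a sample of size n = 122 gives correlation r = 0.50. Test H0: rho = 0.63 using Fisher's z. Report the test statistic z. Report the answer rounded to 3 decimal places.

-2.096

Fisher z: atanh(0.50) = 0.549306, atanh(0.63) = 0.741416
z = (z_r − z_0)·√(n−3) = (0.549306 − 0.741416)·√119 = -0.192110 · 10.908712 = -2.096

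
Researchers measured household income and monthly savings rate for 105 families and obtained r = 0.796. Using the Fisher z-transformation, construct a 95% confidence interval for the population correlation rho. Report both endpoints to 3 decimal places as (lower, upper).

z_r = atanh(0.796) = 1.087599;  SE = 1/√(n−3) = 1/√102 = 0.099015
z-limits: 1.087599 ± 1.960·0.099015 = 1.087599 ± 0.194069 = [0.893530, 1.281668]
ρ-limits: (tanh 0.893530, tanh 1.281668) = (0.713, 0.857)

(0.713, 0.857)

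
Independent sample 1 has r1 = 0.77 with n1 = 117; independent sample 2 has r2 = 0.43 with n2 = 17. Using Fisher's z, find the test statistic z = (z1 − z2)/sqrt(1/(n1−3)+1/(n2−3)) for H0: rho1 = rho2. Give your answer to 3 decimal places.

1.979

z1 = atanh(0.77) = 1.020328,  z2 = atanh(0.43) = 0.459897
SE = √(1/(n1−3) + 1/(n2−3)) = √(1/114 + 1/14) = √(0.0087719 + 0.0714286) = √0.0802005 = 0.283197
z = (z1 − z2)/SE = (1.020328 − 0.459897) / 0.283197 = 0.560431 / 0.283197 = 1.979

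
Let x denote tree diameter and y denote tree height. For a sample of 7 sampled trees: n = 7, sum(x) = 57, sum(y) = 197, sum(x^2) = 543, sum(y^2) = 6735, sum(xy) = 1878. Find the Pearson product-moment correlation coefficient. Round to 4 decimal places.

0.8937

S_xy = nΣxy − ΣxΣy = 7·1878 − 57·197 = 13146 − 11229 = 1917
S_xx = nΣx² − (Σx)² = 7·543 − 57² = 3801 − 3249 = 552
S_yy = nΣy² − (Σy)² = 7·6735 − 197² = 47145 − 38809 = 8336
r = S_xy / √(S_xx·S_yy) = 1917 / √(552·8336) = 1917 / √4601472 = 1917 / 2145.1042 = 0.8937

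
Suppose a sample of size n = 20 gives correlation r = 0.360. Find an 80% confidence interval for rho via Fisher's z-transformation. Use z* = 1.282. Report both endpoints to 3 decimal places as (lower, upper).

Fisher z: z_r = atanh(r) = ½·ln((1+0.360)/(1−0.360)) = 0.376886
SE(z) = 1/√(n−3) = 1/√17 = 0.242536
80% ⇒ z* = 1.282; margin = 1.282·0.242536 = 0.310931
CI on z-scale: (0.065955, 0.687817)
Back-transform: tanh(0.065955) = 0.065860, tanh(0.687817) = 0.596578

(0.066, 0.597)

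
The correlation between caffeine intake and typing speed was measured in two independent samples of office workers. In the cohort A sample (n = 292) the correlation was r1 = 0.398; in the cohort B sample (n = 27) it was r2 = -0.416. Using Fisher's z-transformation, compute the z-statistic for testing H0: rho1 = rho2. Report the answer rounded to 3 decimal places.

z1 = atanh(0.398) = 0.421270,  z2 = atanh(-0.416) = -0.442845
SE = √(1/(n1−3) + 1/(n2−3)) = √(1/289 + 1/24) = √(0.0034602 + 0.0416667) = √0.0451269 = 0.212431
z = (z1 − z2)/SE = (0.421270 − (-0.442845)) / 0.212431 = 0.864115 / 0.212431 = 4.068

4.068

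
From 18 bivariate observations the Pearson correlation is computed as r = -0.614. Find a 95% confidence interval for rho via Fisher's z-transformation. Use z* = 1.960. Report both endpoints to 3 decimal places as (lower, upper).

(-0.840, -0.206)

Fisher z: z_r = atanh(r) = ½·ln((1+(-0.614))/(1−(-0.614))) = -0.715317
SE(z) = 1/√(n−3) = 1/√15 = 0.258199
95% ⇒ z* = 1.960; margin = 1.960·0.258199 = 0.506070
CI on z-scale: (-1.221387, -0.209247)
Back-transform: tanh(-1.221387) = -0.840063, tanh(-0.209247) = -0.206246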